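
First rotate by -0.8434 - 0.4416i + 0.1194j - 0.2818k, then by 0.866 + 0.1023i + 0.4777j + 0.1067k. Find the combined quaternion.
-0.7122 - 0.6161i - 0.3178j - 0.1109k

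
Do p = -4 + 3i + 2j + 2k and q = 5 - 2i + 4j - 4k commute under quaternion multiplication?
No: pq = -14 + 7i + 2j + 42k ≠ -14 + 39i - 14j + 10k = qp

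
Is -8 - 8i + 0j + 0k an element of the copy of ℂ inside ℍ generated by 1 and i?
Yes. The quaternion -8 - 8i has j- and k-coefficients y = z = 0, so it lies in the complex subalgebra spanned by 1 and i.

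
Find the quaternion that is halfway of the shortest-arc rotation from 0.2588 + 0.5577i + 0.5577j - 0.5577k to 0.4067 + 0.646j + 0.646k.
0.4476 + 0.3751i + 0.8096j + 0.0594k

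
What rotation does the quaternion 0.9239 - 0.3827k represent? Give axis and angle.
axis = (0, 0, -1), θ = π/4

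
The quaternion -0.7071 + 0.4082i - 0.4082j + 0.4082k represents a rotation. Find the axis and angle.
axis = (√3/3, -√3/3, √3/3), θ = 3π/2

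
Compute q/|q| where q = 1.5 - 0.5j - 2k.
0.5883 - 0.1961j - 0.7845k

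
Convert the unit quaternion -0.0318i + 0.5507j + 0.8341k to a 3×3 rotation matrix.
[[-0.998, -0.035, -0.053], [-0.035, -0.3935, 0.9187], [-0.053, 0.9187, 0.3914]]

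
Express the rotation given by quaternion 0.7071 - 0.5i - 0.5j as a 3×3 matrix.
[[0.5, 0.5, -0.7071], [0.5, 0.5, 0.7071], [0.7071, -0.7071, 0]]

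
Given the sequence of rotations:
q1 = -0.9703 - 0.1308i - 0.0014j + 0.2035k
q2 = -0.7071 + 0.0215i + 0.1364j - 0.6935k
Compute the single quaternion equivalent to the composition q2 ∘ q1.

q2 · q1 = 0.8302 + 0.0984i - 0.045j + 0.5468k
0.8302 + 0.0984i - 0.045j + 0.5468k


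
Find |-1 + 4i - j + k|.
√19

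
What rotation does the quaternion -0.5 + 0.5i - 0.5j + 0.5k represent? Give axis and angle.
axis = (√3/3, -√3/3, √3/3), θ = 4π/3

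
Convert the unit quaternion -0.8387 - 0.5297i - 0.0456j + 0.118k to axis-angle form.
axis = (-0.9726, -0.0837, 0.2167), θ = 294°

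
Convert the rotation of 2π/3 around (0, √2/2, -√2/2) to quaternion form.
0.5 + 0.6124j - 0.6124k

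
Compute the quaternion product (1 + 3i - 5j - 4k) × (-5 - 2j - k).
-19 - 18i + 26j + 13k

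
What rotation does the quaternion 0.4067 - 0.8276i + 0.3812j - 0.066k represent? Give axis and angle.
axis = (-0.9059, 0.4173, -0.0722), θ = 132°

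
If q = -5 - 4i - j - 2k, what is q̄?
-5 + 4i + j + 2k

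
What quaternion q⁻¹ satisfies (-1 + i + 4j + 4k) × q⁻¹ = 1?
-0.0294 - 0.0294i - 0.1176j - 0.1176k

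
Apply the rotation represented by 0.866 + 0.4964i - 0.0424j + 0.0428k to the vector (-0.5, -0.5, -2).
(-0.376, 1.459, -1.493)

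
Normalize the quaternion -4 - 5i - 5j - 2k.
-0.4781 - 0.5976i - 0.5976j - 0.239k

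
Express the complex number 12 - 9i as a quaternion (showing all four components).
12 - 9i + 0j + 0k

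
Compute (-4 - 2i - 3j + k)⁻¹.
-0.1333 + 0.0667i + 0.1j - 0.0333k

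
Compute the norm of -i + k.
√2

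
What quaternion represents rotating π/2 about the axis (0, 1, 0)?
0.7071 + 0.7071j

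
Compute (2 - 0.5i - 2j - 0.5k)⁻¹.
0.2353 + 0.0588i + 0.2353j + 0.0588k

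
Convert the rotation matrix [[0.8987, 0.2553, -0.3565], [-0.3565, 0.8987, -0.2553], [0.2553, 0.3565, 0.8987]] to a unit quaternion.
0.9613 + 0.1591i - 0.1591j - 0.1591k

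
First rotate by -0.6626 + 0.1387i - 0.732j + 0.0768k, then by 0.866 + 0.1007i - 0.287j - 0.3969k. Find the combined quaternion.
-0.7674 - 0.2592i - 0.5065j + 0.2956k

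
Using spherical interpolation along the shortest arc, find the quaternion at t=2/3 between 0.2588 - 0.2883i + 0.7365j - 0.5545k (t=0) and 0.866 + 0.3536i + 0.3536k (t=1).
-0.6055 - 0.4363i + 0.3534j - 0.564k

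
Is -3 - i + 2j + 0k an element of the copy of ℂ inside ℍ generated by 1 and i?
No. The quaternion -3 - i + 2j has j-coefficient y = 2 and k-coefficient z = 0, not both zero, so it does not lie in the complex subalgebra spanned by 1 and i.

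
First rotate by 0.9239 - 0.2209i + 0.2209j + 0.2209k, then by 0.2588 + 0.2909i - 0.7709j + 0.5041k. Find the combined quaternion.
0.3623 - 0.0701i - 0.8307j + 0.4169k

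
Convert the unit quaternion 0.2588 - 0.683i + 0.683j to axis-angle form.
axis = (-√2/2, √2/2, 0), θ = 5π/6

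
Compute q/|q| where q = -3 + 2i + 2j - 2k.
-0.6547 + 0.4364i + 0.4364j - 0.4364k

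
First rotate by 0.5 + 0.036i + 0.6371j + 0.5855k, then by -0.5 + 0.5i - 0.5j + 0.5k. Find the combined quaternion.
-0.2422 - 0.3793i - 0.8433j + 0.2938k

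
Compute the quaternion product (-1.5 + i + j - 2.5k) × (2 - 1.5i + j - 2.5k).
-8.75 + 4.25i + 6.75j + 1.25k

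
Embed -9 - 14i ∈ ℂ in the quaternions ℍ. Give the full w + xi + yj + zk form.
-9 - 14i + 0j + 0k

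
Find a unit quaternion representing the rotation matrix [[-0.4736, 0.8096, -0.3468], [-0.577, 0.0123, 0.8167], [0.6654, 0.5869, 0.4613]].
-0.5 + 0.1149i + 0.5061j + 0.6933k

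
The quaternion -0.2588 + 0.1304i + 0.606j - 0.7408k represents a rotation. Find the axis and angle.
axis = (0.135, 0.6274, -0.7669), θ = 7π/6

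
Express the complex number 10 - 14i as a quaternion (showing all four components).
10 - 14i + 0j + 0k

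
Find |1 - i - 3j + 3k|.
√20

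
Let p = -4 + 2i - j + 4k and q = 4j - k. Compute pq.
8 - 15i - 14j + 12k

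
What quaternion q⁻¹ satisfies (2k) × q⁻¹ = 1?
-0.5k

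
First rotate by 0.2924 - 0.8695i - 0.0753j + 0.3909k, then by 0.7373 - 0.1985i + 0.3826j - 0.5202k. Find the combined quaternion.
0.2751 - 0.5887i + 0.5863j + 0.4837k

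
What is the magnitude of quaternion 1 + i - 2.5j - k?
3.041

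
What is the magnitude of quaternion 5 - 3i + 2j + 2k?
√42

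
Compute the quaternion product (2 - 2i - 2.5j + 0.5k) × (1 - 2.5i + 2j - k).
2.5 - 5.5i - 1.75j - 11.75k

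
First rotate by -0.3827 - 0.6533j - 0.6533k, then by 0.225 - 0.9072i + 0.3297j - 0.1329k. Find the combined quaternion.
0.0425 + 0.045i - 0.8658j + 0.4965k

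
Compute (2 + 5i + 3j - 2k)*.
2 - 5i - 3j + 2k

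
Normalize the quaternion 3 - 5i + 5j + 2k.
0.378 - 0.6299i + 0.6299j + 0.252k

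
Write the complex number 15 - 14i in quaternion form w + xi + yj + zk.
15 - 14i + 0j + 0k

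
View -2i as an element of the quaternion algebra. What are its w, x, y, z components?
0 - 2i + 0j + 0k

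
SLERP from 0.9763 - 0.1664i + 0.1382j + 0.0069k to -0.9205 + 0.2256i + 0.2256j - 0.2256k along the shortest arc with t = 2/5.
0.9761 - 0.1946i - 0.0081j + 0.0969k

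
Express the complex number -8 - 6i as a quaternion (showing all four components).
-8 - 6i + 0j + 0k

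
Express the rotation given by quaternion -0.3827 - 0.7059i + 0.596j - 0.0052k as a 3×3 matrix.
[[0.2895, -0.8454, -0.4488], [-0.8375, 0.0034, -0.5465], [0.4635, 0.5341, -0.707]]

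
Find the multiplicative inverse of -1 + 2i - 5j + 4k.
-0.0217 - 0.0435i + 0.1087j - 0.087k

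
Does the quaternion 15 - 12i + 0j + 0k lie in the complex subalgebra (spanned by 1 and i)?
Yes. The quaternion 15 - 12i has j- and k-coefficients y = z = 0, so it lies in the complex subalgebra spanned by 1 and i.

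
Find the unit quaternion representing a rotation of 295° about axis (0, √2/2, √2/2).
-0.8434 + 0.3799j + 0.3799k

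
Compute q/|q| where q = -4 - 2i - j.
-0.8729 - 0.4364i - 0.2182j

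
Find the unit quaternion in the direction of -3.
-1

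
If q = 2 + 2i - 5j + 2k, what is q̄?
2 - 2i + 5j - 2k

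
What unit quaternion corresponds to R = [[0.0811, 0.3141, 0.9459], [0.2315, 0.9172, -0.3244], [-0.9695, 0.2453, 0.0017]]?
0.7071 + 0.2014i + 0.6772j - 0.0292k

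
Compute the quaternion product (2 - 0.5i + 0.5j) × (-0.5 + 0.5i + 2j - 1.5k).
-1.75 + 0.5i + 3j - 4.25k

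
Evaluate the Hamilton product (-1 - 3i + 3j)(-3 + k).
3 + 12i - 6j - k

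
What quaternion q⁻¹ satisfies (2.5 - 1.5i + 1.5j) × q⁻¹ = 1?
0.2326 + 0.1395i - 0.1395j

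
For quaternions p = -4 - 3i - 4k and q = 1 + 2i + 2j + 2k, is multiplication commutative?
No: pq = 10 - 3i - 10j - 18k ≠ 10 - 19i - 6j - 6k = qp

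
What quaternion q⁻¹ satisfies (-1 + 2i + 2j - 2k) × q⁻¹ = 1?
-0.0769 - 0.1538i - 0.1538j + 0.1538k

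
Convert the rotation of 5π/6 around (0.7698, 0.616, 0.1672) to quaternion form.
0.2588 + 0.7436i + 0.595j + 0.1615k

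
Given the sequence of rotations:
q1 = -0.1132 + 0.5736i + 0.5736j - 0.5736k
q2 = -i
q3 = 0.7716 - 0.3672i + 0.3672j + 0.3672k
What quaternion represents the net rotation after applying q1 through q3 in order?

q2 · q1 = 0.5736 + 0.1132i - 0.5736j - 0.5736k
q3 · q2 · q1 = 0.9054 - 0.1233i - 0.401j - 0.0629k
0.9054 - 0.1233i - 0.401j - 0.0629k


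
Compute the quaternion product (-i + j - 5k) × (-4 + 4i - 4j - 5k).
-17 - 21i - 29j + 20k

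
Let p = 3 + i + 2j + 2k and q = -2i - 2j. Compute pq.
6 - 2i - 10j + 2k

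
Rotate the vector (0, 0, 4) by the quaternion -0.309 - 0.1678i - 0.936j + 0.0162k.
(2.292, -0.536, -3.234)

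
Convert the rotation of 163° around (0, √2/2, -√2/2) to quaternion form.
0.1478 + 0.6993j - 0.6993k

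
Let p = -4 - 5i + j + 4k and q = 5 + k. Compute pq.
-24 - 24i + 10j + 16k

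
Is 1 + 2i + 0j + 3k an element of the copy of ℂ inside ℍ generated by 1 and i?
No. The quaternion 1 + 2i + 3k has j-coefficient y = 0 and k-coefficient z = 3, not both zero, so it does not lie in the complex subalgebra spanned by 1 and i.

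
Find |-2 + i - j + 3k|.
√15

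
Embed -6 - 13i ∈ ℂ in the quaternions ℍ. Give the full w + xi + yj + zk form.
-6 - 13i + 0j + 0k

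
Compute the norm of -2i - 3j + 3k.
√22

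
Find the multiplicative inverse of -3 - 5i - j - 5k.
-0.05 + 0.0833i + 0.0167j + 0.0833k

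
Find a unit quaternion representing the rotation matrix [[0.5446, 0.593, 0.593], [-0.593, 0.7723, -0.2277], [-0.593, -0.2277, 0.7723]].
0.8788 + 0.3374j - 0.3374k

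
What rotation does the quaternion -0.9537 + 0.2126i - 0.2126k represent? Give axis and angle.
axis = (√2/2, 0, -√2/2), θ = 325°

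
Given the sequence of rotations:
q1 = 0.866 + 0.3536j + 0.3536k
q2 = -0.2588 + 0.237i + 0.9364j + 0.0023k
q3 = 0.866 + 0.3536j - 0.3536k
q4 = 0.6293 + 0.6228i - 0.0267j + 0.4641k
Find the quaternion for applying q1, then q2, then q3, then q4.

q2 · q1 = -0.556 + 0.5355i + 0.6356j - 0.0057k
q3 · q2 · q1 = -0.7083 + 0.6865i + 0.1645j + 0.0023k
q4 · q3 · q2 · q1 = -0.87 - 0.0855i + 0.4396j - 0.2065k
-0.87 - 0.0855i + 0.4396j - 0.2065k


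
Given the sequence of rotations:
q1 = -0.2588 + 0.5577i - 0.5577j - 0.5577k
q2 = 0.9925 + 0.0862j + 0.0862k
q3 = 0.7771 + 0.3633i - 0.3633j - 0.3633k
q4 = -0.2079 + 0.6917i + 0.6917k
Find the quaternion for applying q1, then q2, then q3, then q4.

q2 · q1 = -0.1607 + 0.5535i - 0.5278j - 0.6239k
q3 · q2 · q1 = -0.7444 + 0.4067i - 0.3262j - 0.4171k
q4 · q3 · q2 · q1 = 0.162 - 0.3738i + 0.6376j - 0.6538k
0.162 - 0.3738i + 0.6376j - 0.6538k


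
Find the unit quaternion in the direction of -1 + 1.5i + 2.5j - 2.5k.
-0.252 + 0.378i + 0.6299j - 0.6299k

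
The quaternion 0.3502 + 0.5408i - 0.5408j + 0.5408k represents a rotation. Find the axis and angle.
axis = (√3/3, -√3/3, √3/3), θ = 139°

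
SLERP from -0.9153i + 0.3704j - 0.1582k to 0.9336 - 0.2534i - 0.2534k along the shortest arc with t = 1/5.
0.2485 - 0.8859i + 0.3312j - 0.2089k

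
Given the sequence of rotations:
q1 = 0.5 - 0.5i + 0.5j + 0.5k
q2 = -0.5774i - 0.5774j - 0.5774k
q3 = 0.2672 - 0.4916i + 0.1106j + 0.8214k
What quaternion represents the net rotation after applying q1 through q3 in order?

q2 · q1 = 0.2887 - 0.2887i + 0.2887j - 0.8661k
q3 · q2 · q1 = 0.6147 - 0.552i - 0.5538j - 0.1043k
0.6147 - 0.552i - 0.5538j - 0.1043k


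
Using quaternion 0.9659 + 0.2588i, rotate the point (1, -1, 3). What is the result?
(1, -2.366, 2.098)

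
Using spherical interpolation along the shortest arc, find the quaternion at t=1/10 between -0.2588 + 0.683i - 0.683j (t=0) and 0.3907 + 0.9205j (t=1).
-0.2803 + 0.6262i - 0.7275j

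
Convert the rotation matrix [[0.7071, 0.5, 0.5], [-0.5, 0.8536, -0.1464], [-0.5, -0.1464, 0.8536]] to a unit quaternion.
0.9239 + 0.2706j - 0.2706k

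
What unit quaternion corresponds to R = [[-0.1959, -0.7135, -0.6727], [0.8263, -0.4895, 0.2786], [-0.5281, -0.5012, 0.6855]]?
0.5 - 0.3899i - 0.0723j + 0.7699k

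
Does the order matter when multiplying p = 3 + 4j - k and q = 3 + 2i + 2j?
Yes: pq = 1 + 8i + 16j - 11k ≠ 1 + 4i + 20j + 5k = qp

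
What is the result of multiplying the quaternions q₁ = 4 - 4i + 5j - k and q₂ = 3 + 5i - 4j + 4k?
56 + 24i + 10j + 4k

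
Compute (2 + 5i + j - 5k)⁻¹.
0.0364 - 0.0909i - 0.0182j + 0.0909k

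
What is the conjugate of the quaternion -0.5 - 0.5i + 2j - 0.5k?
-0.5 + 0.5i - 2j + 0.5k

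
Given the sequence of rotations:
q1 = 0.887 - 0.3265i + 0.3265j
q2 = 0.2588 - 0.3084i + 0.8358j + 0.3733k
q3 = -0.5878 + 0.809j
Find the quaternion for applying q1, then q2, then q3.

q2 · q1 = -0.144 - 0.4799i + 0.704j + 0.5033k
q3 · q2 · q1 = -0.4849 + 0.6893i - 0.5303j + 0.0924k
-0.4849 + 0.6893i - 0.5303j + 0.0924k


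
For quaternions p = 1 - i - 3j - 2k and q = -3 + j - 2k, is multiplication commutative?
No: pq = -4 + 11i + 8j + 3k ≠ -4 - 5i + 12j + 5k = qp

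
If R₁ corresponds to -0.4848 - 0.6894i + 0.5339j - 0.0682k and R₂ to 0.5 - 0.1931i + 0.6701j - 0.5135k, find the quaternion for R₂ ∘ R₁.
-0.7683 - 0.0226i + 0.2829j + 0.5737k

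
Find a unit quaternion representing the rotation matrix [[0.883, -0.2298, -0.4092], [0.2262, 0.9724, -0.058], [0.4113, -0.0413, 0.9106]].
0.9703 + 0.0043i - 0.2114j + 0.1175k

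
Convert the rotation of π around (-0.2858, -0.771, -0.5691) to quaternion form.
-0.2858i - 0.771j - 0.5691k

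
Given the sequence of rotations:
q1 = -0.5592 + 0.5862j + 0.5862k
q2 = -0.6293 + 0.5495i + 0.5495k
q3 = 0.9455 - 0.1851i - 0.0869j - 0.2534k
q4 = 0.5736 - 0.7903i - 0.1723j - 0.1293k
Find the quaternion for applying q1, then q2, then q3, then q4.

q2 · q1 = 0.0298 - 0.6294i - 0.691j - 0.3541k
q3 · q2 · q1 = -0.2381 - 0.7449i - 0.562j - 0.2691k
q4 · q3 · q2 · q1 = -0.8569 - 0.2654i - 0.3977j + 0.1922k
-0.8569 - 0.2654i - 0.3977j + 0.1922k


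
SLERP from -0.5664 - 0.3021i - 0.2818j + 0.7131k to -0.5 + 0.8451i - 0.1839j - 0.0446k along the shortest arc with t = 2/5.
-0.7354 + 0.2446i - 0.3287j + 0.5397k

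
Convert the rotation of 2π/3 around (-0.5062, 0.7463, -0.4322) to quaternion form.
0.5 - 0.4384i + 0.6463j - 0.3743k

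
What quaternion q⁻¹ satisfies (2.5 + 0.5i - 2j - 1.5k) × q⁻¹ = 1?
0.1961 - 0.0392i + 0.1569j + 0.1176k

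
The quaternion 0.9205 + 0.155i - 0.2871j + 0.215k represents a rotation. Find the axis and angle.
axis = (0.3967, -0.7348, 0.5502), θ = 46°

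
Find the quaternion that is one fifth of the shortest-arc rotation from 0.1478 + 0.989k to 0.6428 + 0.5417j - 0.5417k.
-0.0302 - 0.1334j + 0.9906k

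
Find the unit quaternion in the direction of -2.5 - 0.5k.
-0.9806 - 0.1961k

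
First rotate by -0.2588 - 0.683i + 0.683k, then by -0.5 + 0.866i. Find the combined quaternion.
0.7209 + 0.1174i - 0.5915j - 0.3415k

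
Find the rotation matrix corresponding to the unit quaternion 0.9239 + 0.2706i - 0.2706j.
[[0.8536, -0.1464, -0.5], [-0.1464, 0.8536, -0.5], [0.5, 0.5, 0.7071]]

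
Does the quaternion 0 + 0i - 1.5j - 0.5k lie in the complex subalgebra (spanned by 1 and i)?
No. The quaternion -1.5j - 0.5k has j-coefficient y = -1.5 and k-coefficient z = -0.5, not both zero, so it does not lie in the complex subalgebra spanned by 1 and i.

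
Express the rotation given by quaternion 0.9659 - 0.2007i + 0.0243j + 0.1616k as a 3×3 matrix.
[[0.9466, -0.3219, -0.0179], [0.3024, 0.8672, 0.3956], [-0.1118, -0.3799, 0.9183]]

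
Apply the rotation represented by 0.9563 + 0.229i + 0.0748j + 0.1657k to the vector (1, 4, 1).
(0.022, 3.299, 2.668)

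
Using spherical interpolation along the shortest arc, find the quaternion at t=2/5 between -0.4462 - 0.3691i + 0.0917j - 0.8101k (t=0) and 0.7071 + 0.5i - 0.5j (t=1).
-0.6255 - 0.4782i + 0.2924j - 0.5427k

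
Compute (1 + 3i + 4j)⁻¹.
0.0385 - 0.1154i - 0.1538j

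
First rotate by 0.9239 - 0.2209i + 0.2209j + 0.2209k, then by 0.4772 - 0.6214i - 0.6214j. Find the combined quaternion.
0.4409 - 0.8168i - 0.3314j - 0.1691k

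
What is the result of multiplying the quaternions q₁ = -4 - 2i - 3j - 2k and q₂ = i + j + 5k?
15 - 17i + 4j - 19k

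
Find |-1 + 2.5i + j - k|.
3.041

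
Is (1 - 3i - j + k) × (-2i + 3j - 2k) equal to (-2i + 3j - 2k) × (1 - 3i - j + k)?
No: pq = -1 - 3i - 5j - 13k ≠ -1 - i + 11j + 9k = qp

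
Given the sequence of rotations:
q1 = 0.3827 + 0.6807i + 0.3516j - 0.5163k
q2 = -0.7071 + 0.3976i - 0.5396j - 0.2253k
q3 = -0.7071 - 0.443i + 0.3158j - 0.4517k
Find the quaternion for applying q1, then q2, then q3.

q2 · q1 = -0.4679 + 0.0286i - 0.4032j + 0.786k
q3 · q2 · q1 = 0.8259 + 0.2531i + 0.4726j - 0.1748k
0.8259 + 0.2531i + 0.4726j - 0.1748k


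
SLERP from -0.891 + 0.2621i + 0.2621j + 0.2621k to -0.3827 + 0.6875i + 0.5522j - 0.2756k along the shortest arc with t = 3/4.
-0.5634 + 0.6267i + 0.5183j - 0.1455k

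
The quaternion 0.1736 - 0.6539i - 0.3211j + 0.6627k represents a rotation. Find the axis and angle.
axis = (-0.664, -0.3261, 0.6729), θ = 160°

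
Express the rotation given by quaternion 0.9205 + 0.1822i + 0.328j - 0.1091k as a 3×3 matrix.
[[0.761, 0.3204, 0.5641], [-0.0813, 0.9098, -0.407], [-0.6436, 0.2639, 0.7184]]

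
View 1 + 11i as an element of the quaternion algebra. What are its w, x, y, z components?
1 + 11i + 0j + 0k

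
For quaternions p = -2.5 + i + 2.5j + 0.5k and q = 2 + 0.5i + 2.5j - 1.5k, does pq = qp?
No: pq = -11 - 4.25i + 0.5j + 6k ≠ -11 + 5.75i - 3j + 3.5k = qp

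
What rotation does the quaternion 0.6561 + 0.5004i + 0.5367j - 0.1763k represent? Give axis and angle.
axis = (0.6631, 0.7112, -0.2336), θ = 98°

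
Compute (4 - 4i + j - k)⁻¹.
0.1176 + 0.1176i - 0.0294j + 0.0294k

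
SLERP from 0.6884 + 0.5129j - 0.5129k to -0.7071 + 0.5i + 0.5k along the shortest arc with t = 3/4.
0.7396 - 0.3904i + 0.1397j - 0.5301k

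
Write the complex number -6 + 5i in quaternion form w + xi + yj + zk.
-6 + 5i + 0j + 0k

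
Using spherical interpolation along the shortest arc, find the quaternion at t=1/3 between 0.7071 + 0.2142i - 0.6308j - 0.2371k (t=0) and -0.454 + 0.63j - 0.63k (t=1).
0.6907 + 0.1563i - 0.7027j + 0.0693k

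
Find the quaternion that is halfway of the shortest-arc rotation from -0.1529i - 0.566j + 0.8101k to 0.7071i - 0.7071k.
-0.469i - 0.3087j + 0.8275k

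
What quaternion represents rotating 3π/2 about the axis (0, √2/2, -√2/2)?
-0.7071 + 0.5j - 0.5k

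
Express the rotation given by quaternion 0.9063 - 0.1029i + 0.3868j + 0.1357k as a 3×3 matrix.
[[0.6639, -0.3256, 0.6732], [0.1664, 0.942, 0.2915], [-0.729, -0.0815, 0.6796]]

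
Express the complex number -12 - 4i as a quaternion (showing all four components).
-12 - 4i + 0j + 0k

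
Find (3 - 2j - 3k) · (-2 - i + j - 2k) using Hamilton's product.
-10 + 4i + 10j - 2k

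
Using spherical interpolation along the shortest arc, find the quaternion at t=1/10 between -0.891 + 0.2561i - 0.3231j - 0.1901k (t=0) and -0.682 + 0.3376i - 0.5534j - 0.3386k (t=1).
-0.8748 + 0.2659i - 0.3485j - 0.2064k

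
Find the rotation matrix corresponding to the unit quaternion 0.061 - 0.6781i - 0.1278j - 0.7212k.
[[-0.0729, 0.2613, 0.9625], [0.0853, -0.9599, 0.2671], [0.9937, 0.1016, 0.0477]]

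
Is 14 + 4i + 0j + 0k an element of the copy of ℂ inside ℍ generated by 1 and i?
Yes. The quaternion 14 + 4i has j- and k-coefficients y = z = 0, so it lies in the complex subalgebra spanned by 1 and i.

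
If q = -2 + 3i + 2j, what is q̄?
-2 - 3i - 2j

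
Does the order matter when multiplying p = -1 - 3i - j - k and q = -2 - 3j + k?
Yes: pq = 2i + 8j + 10k ≠ 10i + 2j - 8k = qp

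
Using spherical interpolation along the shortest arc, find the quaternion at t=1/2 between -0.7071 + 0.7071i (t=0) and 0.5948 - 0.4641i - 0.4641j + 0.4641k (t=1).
-0.6961 + 0.6263i + 0.2482j - 0.2482k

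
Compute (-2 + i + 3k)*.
-2 - i - 3k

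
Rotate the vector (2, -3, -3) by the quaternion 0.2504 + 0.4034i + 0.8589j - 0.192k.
(-4.291, 0.987, 1.616)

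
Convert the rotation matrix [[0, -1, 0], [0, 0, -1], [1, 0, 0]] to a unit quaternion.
0.5 + 0.5i - 0.5j + 0.5k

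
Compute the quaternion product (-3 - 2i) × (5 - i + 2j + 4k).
-17 - 7i + 2j - 16k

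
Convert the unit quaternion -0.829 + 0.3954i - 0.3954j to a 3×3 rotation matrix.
[[0.6873, -0.3127, 0.6556], [-0.3127, 0.6873, 0.6556], [-0.6556, -0.6556, 0.3746]]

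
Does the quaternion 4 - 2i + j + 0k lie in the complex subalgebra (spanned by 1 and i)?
No. The quaternion 4 - 2i + j has j-coefficient y = 1 and k-coefficient z = 0, not both zero, so it does not lie in the complex subalgebra spanned by 1 and i.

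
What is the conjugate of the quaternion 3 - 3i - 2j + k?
3 + 3i + 2j - k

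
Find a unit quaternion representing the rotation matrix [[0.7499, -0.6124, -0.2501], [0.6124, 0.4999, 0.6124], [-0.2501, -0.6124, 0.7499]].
0.866 - 0.3536i + 0.3536k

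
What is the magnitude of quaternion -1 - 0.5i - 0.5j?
1.225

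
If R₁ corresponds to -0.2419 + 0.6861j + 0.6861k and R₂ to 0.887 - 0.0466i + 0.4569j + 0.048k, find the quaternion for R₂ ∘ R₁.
-0.561 + 0.2918i + 0.53j + 0.565k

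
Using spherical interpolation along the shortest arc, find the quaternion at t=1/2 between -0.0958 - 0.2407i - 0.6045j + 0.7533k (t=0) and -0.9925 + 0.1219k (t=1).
-0.7064 - 0.1562i - 0.3923j + 0.568k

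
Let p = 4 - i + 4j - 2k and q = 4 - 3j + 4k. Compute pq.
36 + 6i + 8j + 11k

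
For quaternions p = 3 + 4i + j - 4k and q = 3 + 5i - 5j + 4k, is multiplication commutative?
No: pq = 10 + 11i - 48j - 25k ≠ 10 + 43i + 24j + 25k = qp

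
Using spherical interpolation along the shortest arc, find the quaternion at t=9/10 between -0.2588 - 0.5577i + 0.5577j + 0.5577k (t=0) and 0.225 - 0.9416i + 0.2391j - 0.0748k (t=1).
0.1787 - 0.9408i + 0.2879j - 0.0039k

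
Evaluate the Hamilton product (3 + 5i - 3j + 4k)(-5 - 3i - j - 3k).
9 - 21i + 15j - 43k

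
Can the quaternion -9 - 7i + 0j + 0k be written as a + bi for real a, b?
Yes. The quaternion -9 - 7i has j- and k-coefficients y = z = 0, so it lies in the complex subalgebra spanned by 1 and i.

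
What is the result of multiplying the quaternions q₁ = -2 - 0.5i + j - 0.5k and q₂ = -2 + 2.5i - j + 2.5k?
7.5 - 2i - 6k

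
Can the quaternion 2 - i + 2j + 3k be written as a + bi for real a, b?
No. The quaternion 2 - i + 2j + 3k has j-coefficient y = 2 and k-coefficient z = 3, not both zero, so it does not lie in the complex subalgebra spanned by 1 and i.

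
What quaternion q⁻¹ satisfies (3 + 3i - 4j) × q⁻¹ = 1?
0.0882 - 0.0882i + 0.1176j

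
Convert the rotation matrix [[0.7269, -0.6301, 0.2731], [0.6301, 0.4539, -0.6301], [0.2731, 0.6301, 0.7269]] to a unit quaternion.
0.8526 + 0.3695i + 0.3695k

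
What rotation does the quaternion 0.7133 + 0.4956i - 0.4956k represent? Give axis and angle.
axis = (√2/2, 0, -√2/2), θ = 89°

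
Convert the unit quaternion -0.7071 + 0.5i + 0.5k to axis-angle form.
axis = (√2/2, 0, √2/2), θ = 3π/2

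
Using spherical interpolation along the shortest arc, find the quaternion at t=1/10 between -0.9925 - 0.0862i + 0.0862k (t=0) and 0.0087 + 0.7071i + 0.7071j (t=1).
-0.9723 - 0.1903i - 0.106j + 0.0843k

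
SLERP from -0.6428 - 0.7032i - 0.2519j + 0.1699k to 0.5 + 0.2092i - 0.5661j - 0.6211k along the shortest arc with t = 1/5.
-0.6817 - 0.6622i - 0.0787j + 0.3011k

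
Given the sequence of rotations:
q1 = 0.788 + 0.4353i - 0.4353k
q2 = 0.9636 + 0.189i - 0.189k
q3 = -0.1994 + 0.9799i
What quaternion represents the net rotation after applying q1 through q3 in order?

q2 · q1 = 0.5948 + 0.5684i - 0.5684k
q3 · q2 · q1 = -0.6756 + 0.4695i + 0.557j + 0.1133k
-0.6756 + 0.4695i + 0.557j + 0.1133k


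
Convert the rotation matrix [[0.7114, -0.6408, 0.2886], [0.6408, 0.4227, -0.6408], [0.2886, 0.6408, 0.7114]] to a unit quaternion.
0.8434 + 0.3799i + 0.3799k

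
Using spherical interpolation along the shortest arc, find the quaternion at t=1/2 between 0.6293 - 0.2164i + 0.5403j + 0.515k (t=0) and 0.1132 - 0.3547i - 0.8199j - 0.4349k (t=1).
0.2961 + 0.0793i + 0.7804j + 0.545k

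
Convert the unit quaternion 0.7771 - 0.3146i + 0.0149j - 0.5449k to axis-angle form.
axis = (-0.4999, 0.0237, -0.8658), θ = 78°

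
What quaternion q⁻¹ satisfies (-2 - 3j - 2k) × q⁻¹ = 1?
-0.1176 + 0.1765j + 0.1176k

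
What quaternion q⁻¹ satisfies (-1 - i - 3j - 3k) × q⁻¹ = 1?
-0.05 + 0.05i + 0.15j + 0.15k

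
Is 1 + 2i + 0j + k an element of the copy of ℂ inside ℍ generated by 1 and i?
No. The quaternion 1 + 2i + k has j-coefficient y = 0 and k-coefficient z = 1, not both zero, so it does not lie in the complex subalgebra spanned by 1 and i.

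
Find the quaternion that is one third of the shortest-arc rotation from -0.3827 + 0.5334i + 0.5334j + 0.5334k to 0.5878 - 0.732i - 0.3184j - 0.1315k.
-0.4672 + 0.6207i + 0.4766j + 0.4115k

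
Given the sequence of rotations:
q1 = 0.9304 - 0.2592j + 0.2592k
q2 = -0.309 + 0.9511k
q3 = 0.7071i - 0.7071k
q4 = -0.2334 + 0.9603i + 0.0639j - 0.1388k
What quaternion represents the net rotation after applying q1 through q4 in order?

q2 · q1 = -0.534 + 0.2465i + 0.0801j + 0.8048k
q3 · q2 · q1 = 0.3948 - 0.321i - 0.7434j + 0.4342k
q4 · q3 · q2 · q1 = 0.3239 + 0.3786i - 0.1737j - 0.8495k
0.3239 + 0.3786i - 0.1737j - 0.8495k


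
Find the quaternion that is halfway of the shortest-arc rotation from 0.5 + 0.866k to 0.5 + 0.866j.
0.6325 + 0.5477j + 0.5477k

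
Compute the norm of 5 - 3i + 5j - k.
√60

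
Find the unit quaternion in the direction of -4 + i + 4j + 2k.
-0.6576 + 0.1644i + 0.6576j + 0.3288k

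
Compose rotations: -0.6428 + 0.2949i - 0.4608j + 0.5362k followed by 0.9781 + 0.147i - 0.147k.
-0.5933 + 0.1262i - 0.5729j + 0.5512k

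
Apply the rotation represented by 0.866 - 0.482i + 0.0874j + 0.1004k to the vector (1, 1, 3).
(0.87, 3.162, 0.495)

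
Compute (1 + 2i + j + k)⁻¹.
0.1429 - 0.2857i - 0.1429j - 0.1429k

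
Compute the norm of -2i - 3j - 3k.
√22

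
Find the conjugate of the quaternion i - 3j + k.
-i + 3j - k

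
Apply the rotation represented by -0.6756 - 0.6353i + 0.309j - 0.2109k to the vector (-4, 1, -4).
(-2.96, 4.489, -2.021)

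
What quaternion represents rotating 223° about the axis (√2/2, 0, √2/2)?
-0.3665 + 0.6579i + 0.6579k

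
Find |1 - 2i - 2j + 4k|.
5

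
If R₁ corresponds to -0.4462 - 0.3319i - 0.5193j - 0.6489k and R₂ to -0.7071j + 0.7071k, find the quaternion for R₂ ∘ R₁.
0.0916 + 0.826i + 0.0808j - 0.5502k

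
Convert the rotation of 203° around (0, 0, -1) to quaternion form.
-0.1994 - 0.9799k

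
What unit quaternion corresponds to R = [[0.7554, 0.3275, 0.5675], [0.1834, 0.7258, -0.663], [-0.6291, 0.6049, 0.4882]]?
0.8616 + 0.3679i + 0.3472j - 0.0418k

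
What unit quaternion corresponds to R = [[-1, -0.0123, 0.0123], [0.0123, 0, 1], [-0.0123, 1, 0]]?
0.0087 + 0.7071j + 0.7071k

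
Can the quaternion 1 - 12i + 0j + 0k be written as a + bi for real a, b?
Yes. The quaternion 1 - 12i has j- and k-coefficients y = z = 0, so it lies in the complex subalgebra spanned by 1 and i.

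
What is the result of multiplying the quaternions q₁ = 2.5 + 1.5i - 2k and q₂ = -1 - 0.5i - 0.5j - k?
-3.75 - 3.75i + 1.25j - 1.25k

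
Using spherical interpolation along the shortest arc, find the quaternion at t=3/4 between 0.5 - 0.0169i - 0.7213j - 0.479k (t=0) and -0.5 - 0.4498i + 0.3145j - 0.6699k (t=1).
0.6186 + 0.3922i - 0.5323j + 0.4245k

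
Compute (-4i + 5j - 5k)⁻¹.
0.0606i - 0.0758j + 0.0758k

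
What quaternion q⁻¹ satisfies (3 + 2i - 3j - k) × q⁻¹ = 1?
0.1304 - 0.087i + 0.1304j + 0.0435k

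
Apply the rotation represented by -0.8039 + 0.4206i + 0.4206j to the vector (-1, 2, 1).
(-0.615, 1.615, -1.736)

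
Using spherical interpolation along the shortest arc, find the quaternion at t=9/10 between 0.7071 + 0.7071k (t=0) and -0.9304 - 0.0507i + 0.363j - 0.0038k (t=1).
0.9375 + 0.0467i - 0.3346j + 0.0834k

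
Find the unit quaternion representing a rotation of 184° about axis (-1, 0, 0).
-0.0349 - 0.9994i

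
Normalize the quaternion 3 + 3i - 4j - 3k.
0.4575 + 0.4575i - 0.61j - 0.4575k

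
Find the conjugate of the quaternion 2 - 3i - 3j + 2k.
2 + 3i + 3j - 2k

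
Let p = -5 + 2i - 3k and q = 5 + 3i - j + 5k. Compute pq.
-16 - 8i - 14j - 42k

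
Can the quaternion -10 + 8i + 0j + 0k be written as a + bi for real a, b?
Yes. The quaternion -10 + 8i has j- and k-coefficients y = z = 0, so it lies in the complex subalgebra spanned by 1 and i.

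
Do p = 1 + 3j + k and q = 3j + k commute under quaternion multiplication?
Yes: pq = qp = -10 + 3j + k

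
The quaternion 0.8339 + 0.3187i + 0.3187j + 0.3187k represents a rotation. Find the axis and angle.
axis = (√3/3, √3/3, √3/3), θ = 67°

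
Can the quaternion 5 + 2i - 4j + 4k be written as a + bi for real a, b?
No. The quaternion 5 + 2i - 4j + 4k has j-coefficient y = -4 and k-coefficient z = 4, not both zero, so it does not lie in the complex subalgebra spanned by 1 and i.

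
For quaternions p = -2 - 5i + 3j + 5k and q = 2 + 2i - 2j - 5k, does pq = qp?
No: pq = 37 - 19i - 5j + 24k ≠ 37 - 9i + 25j + 16k = qp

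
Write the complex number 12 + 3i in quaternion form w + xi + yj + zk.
12 + 3i + 0j + 0k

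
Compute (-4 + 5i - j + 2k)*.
-4 - 5i + j - 2k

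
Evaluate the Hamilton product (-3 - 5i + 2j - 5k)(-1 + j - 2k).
-9 + 6i - 15j + 6k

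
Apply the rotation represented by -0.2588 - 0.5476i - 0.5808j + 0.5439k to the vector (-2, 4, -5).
(5.678, 3.101, 1.771)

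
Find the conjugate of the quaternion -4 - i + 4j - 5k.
-4 + i - 4j + 5k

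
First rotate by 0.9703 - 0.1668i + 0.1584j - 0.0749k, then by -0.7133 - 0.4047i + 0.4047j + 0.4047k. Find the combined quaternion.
-0.7934 - 0.3681i + 0.1819j + 0.4495k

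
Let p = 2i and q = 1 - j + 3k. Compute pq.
2i - 6j - 2k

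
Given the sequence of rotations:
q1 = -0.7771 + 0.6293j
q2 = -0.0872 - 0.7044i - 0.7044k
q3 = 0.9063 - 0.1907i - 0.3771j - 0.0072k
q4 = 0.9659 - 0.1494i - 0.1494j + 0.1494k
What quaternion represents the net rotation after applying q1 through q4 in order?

q2 · q1 = 0.0678 + 0.9907i - 0.0549j + 0.1041k
q3 · q2 · q1 = 0.2304 + 0.8453i - 0.0626j + 0.4779k
q4 · q3 · q2 · q1 = 0.2681 + 0.72i + 0.1028j + 0.6317k
0.2681 + 0.72i + 0.1028j + 0.6317k


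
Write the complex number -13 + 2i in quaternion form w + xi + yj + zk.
-13 + 2i + 0j + 0k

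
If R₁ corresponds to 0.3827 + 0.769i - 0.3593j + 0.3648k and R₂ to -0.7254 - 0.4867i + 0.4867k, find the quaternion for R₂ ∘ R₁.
-0.0809 - 0.5692i + 0.8125j + 0.0965k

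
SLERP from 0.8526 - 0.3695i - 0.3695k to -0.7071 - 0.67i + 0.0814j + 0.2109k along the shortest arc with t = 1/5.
0.9146 - 0.1552i - 0.0201j - 0.3728k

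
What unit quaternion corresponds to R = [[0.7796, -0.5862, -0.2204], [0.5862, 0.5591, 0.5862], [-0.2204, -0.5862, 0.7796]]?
0.8829 - 0.332i + 0.332k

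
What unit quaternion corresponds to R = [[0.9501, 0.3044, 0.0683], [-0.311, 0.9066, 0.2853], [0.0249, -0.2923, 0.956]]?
0.9763 - 0.1479i + 0.0111j - 0.1576k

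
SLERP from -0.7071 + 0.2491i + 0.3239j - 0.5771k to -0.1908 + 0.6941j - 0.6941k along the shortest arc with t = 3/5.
-0.4247 + 0.107i + 0.579j - 0.6877k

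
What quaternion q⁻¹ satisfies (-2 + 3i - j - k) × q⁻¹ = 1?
-0.1333 - 0.2i + 0.0667j + 0.0667k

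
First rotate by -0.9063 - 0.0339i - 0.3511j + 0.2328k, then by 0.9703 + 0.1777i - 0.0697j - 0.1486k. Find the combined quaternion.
-0.8632 - 0.2623i - 0.3138j + 0.2958k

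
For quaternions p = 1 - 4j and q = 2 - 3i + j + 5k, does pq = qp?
No: pq = 6 - 23i - 7j - 7k ≠ 6 + 17i - 7j + 17k = qp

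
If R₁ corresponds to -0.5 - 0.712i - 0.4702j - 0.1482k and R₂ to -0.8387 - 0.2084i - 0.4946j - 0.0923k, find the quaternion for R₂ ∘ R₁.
0.0247 + 0.7313i + 0.6765j - 0.0837k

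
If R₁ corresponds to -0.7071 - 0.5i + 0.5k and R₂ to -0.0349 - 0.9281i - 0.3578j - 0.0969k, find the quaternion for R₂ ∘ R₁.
-0.3909 + 0.4948i + 0.7655j - 0.1278k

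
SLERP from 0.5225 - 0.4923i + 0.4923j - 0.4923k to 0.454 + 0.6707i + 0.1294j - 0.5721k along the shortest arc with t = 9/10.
0.5054 + 0.5752i + 0.1906j - 0.6143k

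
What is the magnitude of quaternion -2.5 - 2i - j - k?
3.5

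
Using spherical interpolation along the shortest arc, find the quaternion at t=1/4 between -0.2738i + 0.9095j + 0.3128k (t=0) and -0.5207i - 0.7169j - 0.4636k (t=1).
-0.0707i + 0.9229j + 0.3785k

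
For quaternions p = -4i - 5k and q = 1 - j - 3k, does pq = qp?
No: pq = -15 - 9i - 12j - k ≠ -15 + i + 12j - 9k = qp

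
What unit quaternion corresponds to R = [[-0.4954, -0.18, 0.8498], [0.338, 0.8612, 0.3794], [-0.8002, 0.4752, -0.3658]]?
0.5 + 0.0479i + 0.825j + 0.259k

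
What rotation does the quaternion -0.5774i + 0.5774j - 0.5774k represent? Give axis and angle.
axis = (-√3/3, √3/3, -√3/3), θ = π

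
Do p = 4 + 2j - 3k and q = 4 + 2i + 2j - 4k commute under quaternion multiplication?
No: pq = 6i + 10j - 32k ≠ 10i + 22j - 24k = qp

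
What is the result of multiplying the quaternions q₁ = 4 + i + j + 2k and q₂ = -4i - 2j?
6 - 12i - 16j + 2k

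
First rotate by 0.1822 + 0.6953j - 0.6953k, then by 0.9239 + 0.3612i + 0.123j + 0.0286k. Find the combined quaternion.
0.1027 - 0.0396i + 0.9159j - 0.386k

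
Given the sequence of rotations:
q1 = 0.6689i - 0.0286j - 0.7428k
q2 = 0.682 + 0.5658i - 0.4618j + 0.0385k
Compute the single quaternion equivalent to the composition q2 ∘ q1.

q2 · q1 = -0.3631 + 0.8003i + 0.4265j - 0.2139k
-0.3631 + 0.8003i + 0.4265j - 0.2139k


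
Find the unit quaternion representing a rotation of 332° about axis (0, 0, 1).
-0.9703 + 0.2419k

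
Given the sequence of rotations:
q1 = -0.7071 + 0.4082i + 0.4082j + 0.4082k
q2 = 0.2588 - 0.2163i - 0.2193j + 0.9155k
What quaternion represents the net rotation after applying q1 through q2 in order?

q2 · q1 = -0.3789 - 0.2046i + 0.7227j - 0.5405k
-0.3789 - 0.2046i + 0.7227j - 0.5405k


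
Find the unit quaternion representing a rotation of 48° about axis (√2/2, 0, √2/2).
0.9135 + 0.2876i + 0.2876k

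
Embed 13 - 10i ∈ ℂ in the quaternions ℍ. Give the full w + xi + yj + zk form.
13 - 10i + 0j + 0k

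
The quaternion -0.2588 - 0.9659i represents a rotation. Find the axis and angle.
axis = (-1, 0, 0), θ = 7π/6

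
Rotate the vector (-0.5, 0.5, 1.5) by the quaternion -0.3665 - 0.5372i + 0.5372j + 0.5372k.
(-1.471, 0.683, 0.346)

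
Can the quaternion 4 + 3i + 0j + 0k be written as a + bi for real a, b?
Yes. The quaternion 4 + 3i has j- and k-coefficients y = z = 0, so it lies in the complex subalgebra spanned by 1 and i.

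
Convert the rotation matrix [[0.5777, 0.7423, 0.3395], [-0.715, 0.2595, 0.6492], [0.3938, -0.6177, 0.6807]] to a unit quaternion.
0.7934 - 0.3992i - 0.0171j - 0.4592k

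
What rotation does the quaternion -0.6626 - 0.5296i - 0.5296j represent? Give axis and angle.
axis = (-√2/2, -√2/2, 0), θ = 263°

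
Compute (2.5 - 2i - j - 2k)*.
2.5 + 2i + j + 2k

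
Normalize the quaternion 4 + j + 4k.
0.6963 + 0.1741j + 0.6963k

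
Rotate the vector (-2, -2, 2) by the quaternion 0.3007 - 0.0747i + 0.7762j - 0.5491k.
(2.285, -1.494, 2.132)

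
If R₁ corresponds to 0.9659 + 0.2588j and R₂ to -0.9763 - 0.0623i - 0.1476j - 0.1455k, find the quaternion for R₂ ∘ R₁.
-0.9048 - 0.0225i - 0.3952j - 0.1567k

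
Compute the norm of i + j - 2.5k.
2.872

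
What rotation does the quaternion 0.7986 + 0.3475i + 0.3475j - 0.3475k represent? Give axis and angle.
axis = (√3/3, √3/3, -√3/3), θ = 74°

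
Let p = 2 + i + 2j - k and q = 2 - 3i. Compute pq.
7 - 4i + 7j + 4k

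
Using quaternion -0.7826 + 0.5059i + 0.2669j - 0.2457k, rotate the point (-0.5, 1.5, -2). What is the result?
(0.793, -1.098, -2.16)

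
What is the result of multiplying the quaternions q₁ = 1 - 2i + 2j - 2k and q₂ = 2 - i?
-5i + 6j - 2k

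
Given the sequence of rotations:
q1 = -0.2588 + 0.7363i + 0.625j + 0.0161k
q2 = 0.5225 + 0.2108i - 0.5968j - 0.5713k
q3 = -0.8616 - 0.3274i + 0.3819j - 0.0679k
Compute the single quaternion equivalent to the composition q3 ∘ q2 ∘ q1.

q2 · q1 = 0.0918 + 0.6776i + 0.057j + 0.7274k
q3 · q2 · q1 = 0.1704 - 0.3322i + 0.1781j - 0.9104k
0.1704 - 0.3322i + 0.1781j - 0.9104k


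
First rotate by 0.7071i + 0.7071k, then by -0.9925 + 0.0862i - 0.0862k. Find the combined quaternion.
-0.7018i - 0.1219j - 0.7018k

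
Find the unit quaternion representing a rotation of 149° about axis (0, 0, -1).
0.2672 - 0.9636k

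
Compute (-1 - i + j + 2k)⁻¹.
-0.1429 + 0.1429i - 0.1429j - 0.2857k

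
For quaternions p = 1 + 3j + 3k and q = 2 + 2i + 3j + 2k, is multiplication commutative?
No: pq = -13 - i + 15j + 2k ≠ -13 + 5i + 3j + 14k = qp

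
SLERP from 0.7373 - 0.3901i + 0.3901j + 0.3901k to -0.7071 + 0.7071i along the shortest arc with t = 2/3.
0.7523 - 0.629i + 0.1385j + 0.1385k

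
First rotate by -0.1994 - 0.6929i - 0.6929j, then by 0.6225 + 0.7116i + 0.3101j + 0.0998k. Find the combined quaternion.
0.5838 - 0.5041i - 0.5623j - 0.2981k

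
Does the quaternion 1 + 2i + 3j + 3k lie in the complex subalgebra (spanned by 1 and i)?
No. The quaternion 1 + 2i + 3j + 3k has j-coefficient y = 3 and k-coefficient z = 3, not both zero, so it does not lie in the complex subalgebra spanned by 1 and i.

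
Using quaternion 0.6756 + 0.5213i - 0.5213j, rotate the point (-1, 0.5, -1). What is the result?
(-0.024, 1.476, -0.265)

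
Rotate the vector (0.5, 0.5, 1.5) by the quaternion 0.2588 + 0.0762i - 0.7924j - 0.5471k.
(-1.086, 1.234, 0.216)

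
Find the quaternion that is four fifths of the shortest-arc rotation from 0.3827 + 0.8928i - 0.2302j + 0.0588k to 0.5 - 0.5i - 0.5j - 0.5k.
-0.3494 + 0.7072i + 0.3922j + 0.4733k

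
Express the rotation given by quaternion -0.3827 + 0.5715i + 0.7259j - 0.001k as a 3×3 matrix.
[[-0.0539, 0.8289, -0.5567], [0.8305, 0.3468, 0.436], [0.5545, -0.4389, -0.7071]]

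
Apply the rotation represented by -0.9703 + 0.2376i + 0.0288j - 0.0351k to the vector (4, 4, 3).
(3.548, 5.243, 0.961)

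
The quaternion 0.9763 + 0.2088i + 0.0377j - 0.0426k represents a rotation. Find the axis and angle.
axis = (0.9648, 0.1742, -0.1968), θ = 25°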